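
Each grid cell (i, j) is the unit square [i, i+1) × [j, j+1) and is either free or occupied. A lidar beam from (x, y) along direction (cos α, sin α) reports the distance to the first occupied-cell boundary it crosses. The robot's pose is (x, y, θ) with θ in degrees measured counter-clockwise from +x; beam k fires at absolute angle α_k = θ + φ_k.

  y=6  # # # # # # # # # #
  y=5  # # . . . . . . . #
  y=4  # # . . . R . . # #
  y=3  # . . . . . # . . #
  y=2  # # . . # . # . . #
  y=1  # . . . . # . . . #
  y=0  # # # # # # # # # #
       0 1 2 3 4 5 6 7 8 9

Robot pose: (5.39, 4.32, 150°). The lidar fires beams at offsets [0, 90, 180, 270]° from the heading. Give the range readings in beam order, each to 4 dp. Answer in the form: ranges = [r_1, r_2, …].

ranges = [3.3600, 1.5242, 0.7044, 1.9399]

beam 1: φ=0°, α=150°
  cosα=-0.8660 sinα=0.5000 | (5,4) | tMaxX 0.4503 tMaxY 1.3600 | tΔX 1.1547 tΔY 2.0000
    t=0.4503 [x] (4,4)
    t=1.3600 [y] (4,5)
    t=1.6050 [x] (3,5)
    t=2.7597 [x] (2,5)
    t=3.3600 [y] (2,6) — stop
  → r_1 = 3.3600
beam 2: φ=90°, α=240°
  cosα=-0.5000 sinα=-0.8660 | (5,4) | tMaxX 0.7800 tMaxY 0.3695 | tΔX 2.0000 tΔY 1.1547
    t=0.3695 [y] (5,3)
    t=0.7800 [x] (4,3)
    t=1.5242 [y] (4,2) — stop
  → r_2 = 1.5242
beam 3: φ=180°, α=330°
  cosα=0.8660 sinα=-0.5000 | (5,4) | tMaxX 0.7044 tMaxY 0.6400 | tΔX 1.1547 tΔY 2.0000
    t=0.6400 [y] (5,3)
    t=0.7044 [x] (6,3) — stop
  → r_3 = 0.7044
beam 4: φ=270°, α=60°
  cosα=0.5000 sinα=0.8660 | (5,4) | tMaxX 1.2200 tMaxY 0.7852 | tΔX 2.0000 tΔY 1.1547
    t=0.7852 [y] (5,5)
    t=1.2200 [x] (6,5)
    t=1.9399 [y] (6,6) — stop
  → r_4 = 1.9399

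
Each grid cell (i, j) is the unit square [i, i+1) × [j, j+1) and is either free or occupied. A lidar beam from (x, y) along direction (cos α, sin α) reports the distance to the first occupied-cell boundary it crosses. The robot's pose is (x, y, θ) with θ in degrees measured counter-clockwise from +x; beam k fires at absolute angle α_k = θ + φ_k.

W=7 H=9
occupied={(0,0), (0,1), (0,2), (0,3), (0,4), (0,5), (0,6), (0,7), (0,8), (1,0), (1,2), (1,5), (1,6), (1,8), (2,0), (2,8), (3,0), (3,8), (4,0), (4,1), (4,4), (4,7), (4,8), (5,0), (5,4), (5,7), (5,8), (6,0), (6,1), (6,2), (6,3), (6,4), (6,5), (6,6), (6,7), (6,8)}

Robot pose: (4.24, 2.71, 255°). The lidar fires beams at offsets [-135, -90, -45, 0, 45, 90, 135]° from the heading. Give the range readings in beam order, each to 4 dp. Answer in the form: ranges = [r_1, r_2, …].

ranges = [4.4800, 3.3543, 3.4200, 0.7350, 0.8198, 1.8221, 2.0323]

beam 1: φ=-135°, α=120°
  d=(-0.5000,0.8660)  start (4,2)  tX=0.4800 tY=0.3349  stride 1/|dx|=2.0000 1/|dy|=1.1547
    cross y-line → (4,3), t=0.3349
    cross x-line → (3,3), t=0.4800
    cross y-line → (3,4), t=1.4896
    cross x-line → (2,4), t=2.4800
    cross y-line → (2,5), t=2.6443
    cross y-line → (2,6), t=3.7990
    cross x-line → (1,6), t=4.4800 (wall)
  → r_1 = 4.4800
beam 2: φ=-90°, α=165°
  d=(-0.9659,0.2588)  start (4,2)  tX=0.2485 tY=1.1205  stride 1/|dx|=1.0353 1/|dy|=3.8637
    cross x-line → (3,2), t=0.2485
    cross y-line → (3,3), t=1.1205
    cross x-line → (2,3), t=1.2837
    cross x-line → (1,3), t=2.3190
    cross x-line → (0,3), t=3.3543 (wall)
  → r_2 = 3.3543
beam 3: φ=-45°, α=210°
  d=(-0.8660,-0.5000)  start (4,2)  tX=0.2771 tY=1.4200  stride 1/|dx|=1.1547 1/|dy|=2.0000
    cross x-line → (3,2), t=0.2771
    cross y-line → (3,1), t=1.4200
    cross x-line → (2,1), t=1.4318
    cross x-line → (1,1), t=2.5865
    cross y-line → (1,0), t=3.4200 (wall)
  → r_3 = 3.4200
beam 4: φ=0°, α=255°
  d=(-0.2588,-0.9659)  start (4,2)  tX=0.9273 tY=0.7350  stride 1/|dx|=3.8637 1/|dy|=1.0353
    cross y-line → (4,1), t=0.7350 (wall)
  → r_4 = 0.7350
beam 5: φ=45°, α=300°
  d=(0.5000,-0.8660)  start (4,2)  tX=1.5200 tY=0.8198  stride 1/|dx|=2.0000 1/|dy|=1.1547
    cross y-line → (4,1), t=0.8198 (wall)
  → r_5 = 0.8198
beam 6: φ=90°, α=345°
  d=(0.9659,-0.2588)  start (4,2)  tX=0.7868 tY=2.7432  stride 1/|dx|=1.0353 1/|dy|=3.8637
    cross x-line → (5,2), t=0.7868
    cross x-line → (6,2), t=1.8221 (wall)
  → r_6 = 1.8221
beam 7: φ=135°, α=30°
  d=(0.8660,0.5000)  start (4,2)  tX=0.8776 tY=0.5800  stride 1/|dx|=1.1547 1/|dy|=2.0000
    cross y-line → (4,3), t=0.5800
    cross x-line → (5,3), t=0.8776
    cross x-line → (6,3), t=2.0323 (wall)
  → r_7 = 2.0323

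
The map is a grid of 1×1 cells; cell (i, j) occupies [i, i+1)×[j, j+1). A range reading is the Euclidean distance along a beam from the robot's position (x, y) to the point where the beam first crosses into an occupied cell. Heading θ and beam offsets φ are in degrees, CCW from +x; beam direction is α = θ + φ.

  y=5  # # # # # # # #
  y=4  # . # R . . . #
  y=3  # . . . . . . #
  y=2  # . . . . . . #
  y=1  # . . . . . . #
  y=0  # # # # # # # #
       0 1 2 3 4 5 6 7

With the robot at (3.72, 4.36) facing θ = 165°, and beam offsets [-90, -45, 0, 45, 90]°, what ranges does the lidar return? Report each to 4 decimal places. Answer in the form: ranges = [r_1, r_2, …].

beam 1: φ=-90°, α=75°
  direction (0.2588, 0.9659); cell (3,4); t to first gridline: x 1.0818, y 0.6626 (then +3.8637 / +1.0353)
    (3,5) via y @ 0.6626  # hit
  → r_1 = 0.6626
beam 2: φ=-45°, α=120°
  direction (-0.5000, 0.8660); cell (3,4); t to first gridline: x 1.4400, y 0.7390 (then +2.0000 / +1.1547)
    (3,5) via y @ 0.7390  # hit
  → r_2 = 0.7390
beam 3: φ=0°, α=165°
  direction (-0.9659, 0.2588); cell (3,4); t to first gridline: x 0.7454, y 2.4728 (then +1.0353 / +3.8637)
    (2,4) via x @ 0.7454  # hit
  → r_3 = 0.7454
beam 4: φ=45°, α=210°
  direction (-0.8660, -0.5000); cell (3,4); t to first gridline: x 0.8314, y 0.7200 (then +1.1547 / +2.0000)
    (3,3) via y @ 0.7200
    (2,3) via x @ 0.8314
    (1,3) via x @ 1.9861
    (1,2) via y @ 2.7200
    (0,2) via x @ 3.1408  # hit
  → r_4 = 3.1408
beam 5: φ=90°, α=255°
  direction (-0.2588, -0.9659); cell (3,4); t to first gridline: x 2.7819, y 0.3727 (then +3.8637 / +1.0353)
    (3,3) via y @ 0.3727
    (3,2) via y @ 1.4080
    (3,1) via y @ 2.4433
    (2,1) via x @ 2.7819
    (2,0) via y @ 3.4785  # hit
  → r_5 = 3.4785

ranges = [0.6626, 0.7390, 0.7454, 3.1408, 3.4785]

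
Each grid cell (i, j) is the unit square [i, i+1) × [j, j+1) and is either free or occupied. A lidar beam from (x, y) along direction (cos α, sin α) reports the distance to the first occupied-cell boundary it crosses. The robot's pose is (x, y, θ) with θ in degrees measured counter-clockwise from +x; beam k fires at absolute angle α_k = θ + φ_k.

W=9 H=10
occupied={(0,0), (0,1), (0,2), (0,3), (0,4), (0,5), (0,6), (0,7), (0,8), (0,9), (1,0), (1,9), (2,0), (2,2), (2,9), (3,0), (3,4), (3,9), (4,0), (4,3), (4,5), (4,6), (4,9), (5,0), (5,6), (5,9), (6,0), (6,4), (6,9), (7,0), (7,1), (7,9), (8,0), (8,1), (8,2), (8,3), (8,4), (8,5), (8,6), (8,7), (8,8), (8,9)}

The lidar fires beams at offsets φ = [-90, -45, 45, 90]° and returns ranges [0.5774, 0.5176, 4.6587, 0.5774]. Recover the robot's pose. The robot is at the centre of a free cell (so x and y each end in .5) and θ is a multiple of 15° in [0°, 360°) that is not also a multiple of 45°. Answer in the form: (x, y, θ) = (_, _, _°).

Enumerate (i+0.5, j+0.5, θ) over the 48 free cells and 16 admissible headings. For each, cast all 4 beams and compare to the given ranges.
  (3.5, 6.5, 150°): beam 1 = 2.8868 ≠ 0.5774 ✗
  (2.5, 3.5, 285°): beam 1 = 1.5529 ≠ 0.5774 ✗
  (3.5, 7.5, 195°): beam 1 = 1.5529 ≠ 0.5774 ✗
  (6.5, 3.5, 15°): beam 1 = 1.9319 ≠ 0.5774 ✗
  …
  (7.5, 4.5, 60°): r_1=0.5774, r_2=0.5176, r_3=4.6587, r_4=0.5774 — all match ✓
Only this pose fits every beam.

(x, y, θ) = (7.5, 4.5, 60°)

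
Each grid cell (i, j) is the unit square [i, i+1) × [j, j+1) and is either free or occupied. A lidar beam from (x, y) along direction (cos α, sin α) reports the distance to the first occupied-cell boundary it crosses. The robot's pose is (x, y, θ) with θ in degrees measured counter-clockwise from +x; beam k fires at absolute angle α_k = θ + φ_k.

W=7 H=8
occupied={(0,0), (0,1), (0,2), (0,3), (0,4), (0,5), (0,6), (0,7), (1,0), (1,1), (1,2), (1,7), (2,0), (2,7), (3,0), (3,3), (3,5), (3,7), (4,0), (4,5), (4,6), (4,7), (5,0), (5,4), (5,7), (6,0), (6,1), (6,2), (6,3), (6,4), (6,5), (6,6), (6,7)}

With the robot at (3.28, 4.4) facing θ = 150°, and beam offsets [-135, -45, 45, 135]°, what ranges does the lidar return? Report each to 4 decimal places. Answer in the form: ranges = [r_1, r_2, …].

beam 1: φ=-135°, α=15°
  d=(0.9659,0.2588)  start (3,4)  tX=0.7454 tY=2.3182  stride 1/|dx|=1.0353 1/|dy|=3.8637
    cross x-line → (4,4), t=0.7454
    cross x-line → (5,4), t=1.7807 (wall)
  → r_1 = 1.7807
beam 2: φ=-45°, α=105°
  d=(-0.2588,0.9659)  start (3,4)  tX=1.0818 tY=0.6212  stride 1/|dx|=3.8637 1/|dy|=1.0353
    cross y-line → (3,5), t=0.6212 (wall)
  → r_2 = 0.6212
beam 3: φ=45°, α=195°
  d=(-0.9659,-0.2588)  start (3,4)  tX=0.2899 tY=1.5455  stride 1/|dx|=1.0353 1/|dy|=3.8637
    cross x-line → (2,4), t=0.2899
    cross x-line → (1,4), t=1.3252
    cross y-line → (1,3), t=1.5455
    cross x-line → (0,3), t=2.3604 (wall)
  → r_3 = 2.3604
beam 4: φ=135°, α=285°
  d=(0.2588,-0.9659)  start (3,4)  tX=2.7819 tY=0.4141  stride 1/|dx|=3.8637 1/|dy|=1.0353
    cross y-line → (3,3), t=0.4141 (wall)
  → r_4 = 0.4141

ranges = [1.7807, 0.6212, 2.3604, 0.4141]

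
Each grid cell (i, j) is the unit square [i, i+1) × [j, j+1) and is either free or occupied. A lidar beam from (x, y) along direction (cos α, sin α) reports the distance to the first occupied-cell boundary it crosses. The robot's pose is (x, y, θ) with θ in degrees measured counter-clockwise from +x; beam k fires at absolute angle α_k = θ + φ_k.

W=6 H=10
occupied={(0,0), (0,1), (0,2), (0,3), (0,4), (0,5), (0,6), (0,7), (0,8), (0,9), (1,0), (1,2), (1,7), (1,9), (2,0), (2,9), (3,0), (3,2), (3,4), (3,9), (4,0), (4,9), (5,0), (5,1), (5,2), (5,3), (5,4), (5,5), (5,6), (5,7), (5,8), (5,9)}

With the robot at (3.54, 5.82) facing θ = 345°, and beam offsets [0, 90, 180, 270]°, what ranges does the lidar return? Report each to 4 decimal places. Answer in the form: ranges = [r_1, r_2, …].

beam 1: φ=0°, α=345°
  cosα=0.9659 sinα=-0.2588 | (3,5) | tMaxX 0.4762 tMaxY 3.1682 | tΔX 1.0353 tΔY 3.8637
    t=0.4762 [x] (4,5)
    t=1.5115 [x] (5,5) — stop
  → r_1 = 1.5115
beam 2: φ=90°, α=75°
  cosα=0.2588 sinα=0.9659 | (3,5) | tMaxX 1.7773 tMaxY 0.1863 | tΔX 3.8637 tΔY 1.0353
    t=0.1863 [y] (3,6)
    t=1.2216 [y] (3,7)
    t=1.7773 [x] (4,7)
    t=2.2569 [y] (4,8)
    t=3.2922 [y] (4,9) — stop
  → r_2 = 3.2922
beam 3: φ=180°, α=165°
  cosα=-0.9659 sinα=0.2588 | (3,5) | tMaxX 0.5590 tMaxY 0.6955 | tΔX 1.0353 tΔY 3.8637
    t=0.5590 [x] (2,5)
    t=0.6955 [y] (2,6)
    t=1.5943 [x] (1,6)
    t=2.6296 [x] (0,6) — stop
  → r_3 = 2.6296
beam 4: φ=270°, α=255°
  cosα=-0.2588 sinα=-0.9659 | (3,5) | tMaxX 2.0864 tMaxY 0.8489 | tΔX 3.8637 tΔY 1.0353
    t=0.8489 [y] (3,4) — stop
  → r_4 = 0.8489

ranges = [1.5115, 3.2922, 2.6296, 0.8489]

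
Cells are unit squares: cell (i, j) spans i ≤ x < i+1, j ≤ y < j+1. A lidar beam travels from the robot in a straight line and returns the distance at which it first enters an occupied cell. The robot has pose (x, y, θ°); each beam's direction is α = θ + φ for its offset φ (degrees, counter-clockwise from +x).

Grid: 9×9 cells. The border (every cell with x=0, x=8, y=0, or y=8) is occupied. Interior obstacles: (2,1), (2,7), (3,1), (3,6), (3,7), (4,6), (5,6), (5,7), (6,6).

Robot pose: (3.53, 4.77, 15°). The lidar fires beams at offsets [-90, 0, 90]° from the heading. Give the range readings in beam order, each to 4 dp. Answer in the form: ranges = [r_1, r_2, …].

beam 1: φ=-90°, α=285°
  d=(0.2588,-0.9659)  start (3,4)  tX=1.8159 tY=0.7972  stride 1/|dx|=3.8637 1/|dy|=1.0353
    cross y-line → (3,3), t=0.7972
    cross x-line → (4,3), t=1.8159
    cross y-line → (4,2), t=1.8324
    cross y-line → (4,1), t=2.8677
    cross y-line → (4,0), t=3.9030 (wall)
  → r_1 = 3.9030
beam 2: φ=0°, α=15°
  d=(0.9659,0.2588)  start (3,4)  tX=0.4866 tY=0.8887  stride 1/|dx|=1.0353 1/|dy|=3.8637
    cross x-line → (4,4), t=0.4866
    cross y-line → (4,5), t=0.8887
    cross x-line → (5,5), t=1.5219
    cross x-line → (6,5), t=2.5571
    cross x-line → (7,5), t=3.5924
    cross x-line → (8,5), t=4.6277 (wall)
  → r_2 = 4.6277
beam 3: φ=90°, α=105°
  d=(-0.2588,0.9659)  start (3,4)  tX=2.0478 tY=0.2381  stride 1/|dx|=3.8637 1/|dy|=1.0353
    cross y-line → (3,5), t=0.2381
    cross y-line → (3,6), t=1.2734 (wall)
  → r_3 = 1.2734

ranges = [3.9030, 4.6277, 1.2734]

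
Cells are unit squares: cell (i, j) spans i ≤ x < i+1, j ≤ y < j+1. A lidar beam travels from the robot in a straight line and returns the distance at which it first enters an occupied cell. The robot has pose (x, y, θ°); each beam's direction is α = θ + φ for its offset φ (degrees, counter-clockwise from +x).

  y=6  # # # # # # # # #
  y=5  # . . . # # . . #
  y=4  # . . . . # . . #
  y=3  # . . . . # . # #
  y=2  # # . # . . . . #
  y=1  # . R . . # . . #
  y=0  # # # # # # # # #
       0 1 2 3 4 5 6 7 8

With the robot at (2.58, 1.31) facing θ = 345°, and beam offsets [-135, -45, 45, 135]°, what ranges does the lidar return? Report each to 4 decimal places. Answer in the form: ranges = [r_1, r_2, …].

beam 1: φ=-135°, α=210°
  direction (-0.8660, -0.5000); cell (2,1); t to first gridline: x 0.6697, y 0.6200 (then +1.1547 / +2.0000)
    (2,0) via y @ 0.6200  # hit
  → r_1 = 0.6200
beam 2: φ=-45°, α=300°
  direction (0.5000, -0.8660); cell (2,1); t to first gridline: x 0.8400, y 0.3580 (then +2.0000 / +1.1547)
    (2,0) via y @ 0.3580  # hit
  → r_2 = 0.3580
beam 3: φ=45°, α=30°
  direction (0.8660, 0.5000); cell (2,1); t to first gridline: x 0.4850, y 1.3800 (then +1.1547 / +2.0000)
    (3,1) via x @ 0.4850
    (3,2) via y @ 1.3800  # hit
  → r_3 = 1.3800
beam 4: φ=135°, α=120°
  direction (-0.5000, 0.8660); cell (2,1); t to first gridline: x 1.1600, y 0.7967 (then +2.0000 / +1.1547)
    (2,2) via y @ 0.7967
    (1,2) via x @ 1.1600  # hit
  → r_4 = 1.1600

ranges = [0.6200, 0.3580, 1.3800, 1.1600]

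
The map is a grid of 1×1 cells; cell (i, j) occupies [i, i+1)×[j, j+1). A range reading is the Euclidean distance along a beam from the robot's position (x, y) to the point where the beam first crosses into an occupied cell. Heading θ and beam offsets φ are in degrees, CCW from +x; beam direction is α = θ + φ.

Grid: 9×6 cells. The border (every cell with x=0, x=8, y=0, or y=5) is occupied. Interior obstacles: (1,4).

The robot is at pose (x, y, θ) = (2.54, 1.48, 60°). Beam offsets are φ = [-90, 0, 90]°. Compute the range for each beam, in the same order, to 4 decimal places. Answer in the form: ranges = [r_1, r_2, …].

ranges = [0.9600, 4.0645, 1.7782]

beam 1: φ=-90°, α=330°
  direction (0.8660, -0.5000); cell (2,1); t to first gridline: x 0.5312, y 0.9600 (then +1.1547 / +2.0000)
    (3,1) via x @ 0.5312
    (3,0) via y @ 0.9600  # hit
  → r_1 = 0.9600
beam 2: φ=0°, α=60°
  direction (0.5000, 0.8660); cell (2,1); t to first gridline: x 0.9200, y 0.6004 (then +2.0000 / +1.1547)
    (2,2) via y @ 0.6004
    (3,2) via x @ 0.9200
    (3,3) via y @ 1.7551
    (3,4) via y @ 2.9098
    (4,4) via x @ 2.9200
    (4,5) via y @ 4.0645  # hit
  → r_2 = 4.0645
beam 3: φ=90°, α=150°
  direction (-0.8660, 0.5000); cell (2,1); t to first gridline: x 0.6235, y 1.0400 (then +1.1547 / +2.0000)
    (1,1) via x @ 0.6235
    (1,2) via y @ 1.0400
    (0,2) via x @ 1.7782  # hit
  → r_3 = 1.7782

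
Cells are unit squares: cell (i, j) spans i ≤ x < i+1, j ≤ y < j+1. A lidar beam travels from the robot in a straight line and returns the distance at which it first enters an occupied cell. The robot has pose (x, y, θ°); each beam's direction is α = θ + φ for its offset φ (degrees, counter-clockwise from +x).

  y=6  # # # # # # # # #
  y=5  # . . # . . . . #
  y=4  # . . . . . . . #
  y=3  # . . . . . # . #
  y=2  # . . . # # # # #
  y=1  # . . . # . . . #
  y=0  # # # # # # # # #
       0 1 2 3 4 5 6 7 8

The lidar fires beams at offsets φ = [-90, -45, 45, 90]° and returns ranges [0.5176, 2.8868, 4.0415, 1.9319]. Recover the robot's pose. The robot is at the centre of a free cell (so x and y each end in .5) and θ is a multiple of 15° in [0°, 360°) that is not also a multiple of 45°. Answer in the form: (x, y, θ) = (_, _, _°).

(x, y, θ) = (3.5, 4.5, 195°)

Enumerate (i+0.5, j+0.5, θ) over the 28 free cells and 16 admissible headings. For each, cast all 4 beams and compare to the given ranges.
  (1.5, 5.5, 75°): beam 1 = 1.5529 ≠ 0.5176 ✗
  (1.5, 5.5, 120°): beam 1 = 1.0000 ≠ 0.5176 ✗
  (5.5, 3.5, 75°): beam 2 = 0.5774 ≠ 2.8868 ✗
  …
  (3.5, 4.5, 195°): r_1=0.5176, r_2=2.8868, r_3=4.0415, r_4=1.9319 — all match ✓
Only this pose fits every beam.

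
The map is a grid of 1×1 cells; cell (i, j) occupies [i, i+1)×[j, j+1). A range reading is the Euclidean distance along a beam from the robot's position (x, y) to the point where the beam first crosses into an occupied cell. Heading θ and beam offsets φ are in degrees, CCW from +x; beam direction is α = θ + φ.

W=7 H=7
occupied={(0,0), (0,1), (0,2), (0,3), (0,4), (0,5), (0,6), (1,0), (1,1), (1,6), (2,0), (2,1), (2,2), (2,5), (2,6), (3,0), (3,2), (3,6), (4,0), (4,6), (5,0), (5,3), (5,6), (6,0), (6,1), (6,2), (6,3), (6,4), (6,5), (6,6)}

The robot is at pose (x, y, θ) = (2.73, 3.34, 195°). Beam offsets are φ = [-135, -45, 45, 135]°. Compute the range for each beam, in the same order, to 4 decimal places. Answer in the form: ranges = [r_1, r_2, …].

ranges = [3.0715, 1.9976, 0.3926, 0.6800]

beam 1: φ=-135°, α=60°
  direction (0.5000, 0.8660); cell (2,3); t to first gridline: x 0.5400, y 0.7621 (then +2.0000 / +1.1547)
    (3,3) via x @ 0.5400
    (3,4) via y @ 0.7621
    (3,5) via y @ 1.9168
    (4,5) via x @ 2.5400
    (4,6) via y @ 3.0715  # hit
  → r_1 = 3.0715
beam 2: φ=-45°, α=150°
  direction (-0.8660, 0.5000); cell (2,3); t to first gridline: x 0.8429, y 1.3200 (then +1.1547 / +2.0000)
    (1,3) via x @ 0.8429
    (1,4) via y @ 1.3200
    (0,4) via x @ 1.9976  # hit
  → r_2 = 1.9976
beam 3: φ=45°, α=240°
  direction (-0.5000, -0.8660); cell (2,3); t to first gridline: x 1.4600, y 0.3926 (then +2.0000 / +1.1547)
    (2,2) via y @ 0.3926  # hit
  → r_3 = 0.3926
beam 4: φ=135°, α=330°
  direction (0.8660, -0.5000); cell (2,3); t to first gridline: x 0.3118, y 0.6800 (then +1.1547 / +2.0000)
    (3,3) via x @ 0.3118
    (3,2) via y @ 0.6800  # hit
  → r_4 = 0.6800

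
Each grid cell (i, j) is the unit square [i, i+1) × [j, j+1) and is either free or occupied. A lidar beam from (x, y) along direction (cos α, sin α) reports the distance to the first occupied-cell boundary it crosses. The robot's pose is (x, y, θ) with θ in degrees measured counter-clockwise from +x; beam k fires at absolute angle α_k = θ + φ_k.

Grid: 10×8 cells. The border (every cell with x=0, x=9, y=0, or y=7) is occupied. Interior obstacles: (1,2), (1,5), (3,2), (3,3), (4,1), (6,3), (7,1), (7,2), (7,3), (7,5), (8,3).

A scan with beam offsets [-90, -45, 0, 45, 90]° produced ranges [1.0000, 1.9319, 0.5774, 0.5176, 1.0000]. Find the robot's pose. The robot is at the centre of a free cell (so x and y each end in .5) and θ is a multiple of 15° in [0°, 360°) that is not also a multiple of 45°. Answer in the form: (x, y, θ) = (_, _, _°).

(x, y, θ) = (6.5, 6.5, 60°)

Enumerate (i+0.5, j+0.5, θ) over the 37 free cells and 16 admissible headings. For each, cast all 5 beams and compare to the given ranges.
  (4.5, 3.5, 345°): beam 1 = 1.5529 ≠ 1.0000 ✗
  (4.5, 2.5, 240°): beam 1 = 0.5774 ≠ 1.0000 ✗
  (6.5, 2.5, 285°): beam 1 = 1.9319 ≠ 1.0000 ✗
  (3.5, 1.5, 60°): beam 1 = 0.5774 ≠ 1.0000 ✗
  …
  (6.5, 6.5, 60°): r_1=1.0000, r_2=1.9319, r_3=0.5774, r_4=0.5176, r_5=1.0000 — all match ✓
Only this pose fits every beam.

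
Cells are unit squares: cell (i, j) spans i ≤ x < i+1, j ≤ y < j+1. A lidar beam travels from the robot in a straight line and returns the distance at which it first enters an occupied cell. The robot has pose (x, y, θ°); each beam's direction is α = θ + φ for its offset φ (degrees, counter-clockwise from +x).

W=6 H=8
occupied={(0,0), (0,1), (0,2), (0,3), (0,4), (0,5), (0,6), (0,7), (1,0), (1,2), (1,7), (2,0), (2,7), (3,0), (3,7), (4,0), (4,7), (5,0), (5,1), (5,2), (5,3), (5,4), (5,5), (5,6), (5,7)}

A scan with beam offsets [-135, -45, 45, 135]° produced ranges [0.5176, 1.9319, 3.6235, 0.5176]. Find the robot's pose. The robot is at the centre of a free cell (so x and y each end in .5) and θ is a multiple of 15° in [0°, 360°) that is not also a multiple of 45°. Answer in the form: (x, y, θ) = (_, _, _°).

Candidates: 23 free-cell centres × 16 headings = 368 poses. Raycast each; keep the one whose scan matches to 4 dp.
  (4.5, 4.5, 195°): beam 1 = 1.0000 ≠ 0.5176 ✗
  (3.5, 2.5, 300°): beam 1 = 1.5529 ≠ 0.5176 ✗
  (3.5, 3.5, 345°): beam 1 = 1.7321 ≠ 0.5176 ✗
  …
  (1.5, 6.5, 300°): r_1=0.5176, r_2=1.9319, r_3=3.6235, r_4=0.5176 — all match ✓
Unique over the lattice → pose = (1.5, 6.5, 300°).

(x, y, θ) = (1.5, 6.5, 300°)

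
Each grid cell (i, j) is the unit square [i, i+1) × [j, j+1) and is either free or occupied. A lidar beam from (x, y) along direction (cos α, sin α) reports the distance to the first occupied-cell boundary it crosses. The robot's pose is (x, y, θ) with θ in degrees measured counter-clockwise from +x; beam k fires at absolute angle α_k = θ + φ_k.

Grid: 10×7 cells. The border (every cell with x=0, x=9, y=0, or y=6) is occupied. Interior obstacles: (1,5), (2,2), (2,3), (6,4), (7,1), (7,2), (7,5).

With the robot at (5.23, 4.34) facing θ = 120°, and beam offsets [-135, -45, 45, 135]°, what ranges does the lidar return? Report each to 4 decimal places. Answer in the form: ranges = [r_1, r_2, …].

ranges = [0.7972, 1.7186, 3.3439, 3.4578]

beam 1: φ=-135°, α=345°
  d=(0.9659,-0.2588)  start (5,4)  tX=0.7972 tY=1.3137  stride 1/|dx|=1.0353 1/|dy|=3.8637
    cross x-line → (6,4), t=0.7972 (wall)
  → r_1 = 0.7972
beam 2: φ=-45°, α=75°
  d=(0.2588,0.9659)  start (5,4)  tX=2.9751 tY=0.6833  stride 1/|dx|=3.8637 1/|dy|=1.0353
    cross y-line → (5,5), t=0.6833
    cross y-line → (5,6), t=1.7186 (wall)
  → r_2 = 1.7186
beam 3: φ=45°, α=165°
  d=(-0.9659,0.2588)  start (5,4)  tX=0.2381 tY=2.5500  stride 1/|dx|=1.0353 1/|dy|=3.8637
    cross x-line → (4,4), t=0.2381
    cross x-line → (3,4), t=1.2734
    cross x-line → (2,4), t=2.3087
    cross y-line → (2,5), t=2.5500
    cross x-line → (1,5), t=3.3439 (wall)
  → r_3 = 3.3439
beam 4: φ=135°, α=255°
  d=(-0.2588,-0.9659)  start (5,4)  tX=0.8887 tY=0.3520  stride 1/|dx|=3.8637 1/|dy|=1.0353
    cross y-line → (5,3), t=0.3520
    cross x-line → (4,3), t=0.8887
    cross y-line → (4,2), t=1.3873
    cross y-line → (4,1), t=2.4225
    cross y-line → (4,0), t=3.4578 (wall)
  → r_4 = 3.4578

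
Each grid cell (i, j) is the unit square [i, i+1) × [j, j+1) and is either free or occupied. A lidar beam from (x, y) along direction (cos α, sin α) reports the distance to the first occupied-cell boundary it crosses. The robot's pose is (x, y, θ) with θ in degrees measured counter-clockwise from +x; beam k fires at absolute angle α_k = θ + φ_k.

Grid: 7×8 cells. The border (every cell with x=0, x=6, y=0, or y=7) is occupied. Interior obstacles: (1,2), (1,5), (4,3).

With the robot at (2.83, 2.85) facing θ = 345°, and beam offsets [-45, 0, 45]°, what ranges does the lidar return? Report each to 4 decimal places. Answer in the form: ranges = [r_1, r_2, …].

beam 1: φ=-45°, α=300°
  dir = (cos 300°, sin 300°) = (0.5000, -0.8660); from cell (2,2)
  next x-line at t=0.3400, next y-line at t=0.9815; Δt_x=2.0000, Δt_y=1.1547
    x: enter (3,2) at t=0.3400
    y: enter (3,1) at t=0.9815
    y: enter (3,0) at t=2.1362 ← occupied
  → r_1 = 2.1362
beam 2: φ=0°, α=345°
  dir = (cos 345°, sin 345°) = (0.9659, -0.2588); from cell (2,2)
  next x-line at t=0.1760, next y-line at t=3.2841; Δt_x=1.0353, Δt_y=3.8637
    x: enter (3,2) at t=0.1760
    x: enter (4,2) at t=1.2113
    x: enter (5,2) at t=2.2465
    x: enter (6,2) at t=3.2818 ← occupied
  → r_2 = 3.2818
beam 3: φ=45°, α=30°
  dir = (cos 30°, sin 30°) = (0.8660, 0.5000); from cell (2,2)
  next x-line at t=0.1963, next y-line at t=0.3000; Δt_x=1.1547, Δt_y=2.0000
    x: enter (3,2) at t=0.1963
    y: enter (3,3) at t=0.3000
    x: enter (4,3) at t=1.3510 ← occupied
  → r_3 = 1.3510

ranges = [2.1362, 3.2818, 1.3510]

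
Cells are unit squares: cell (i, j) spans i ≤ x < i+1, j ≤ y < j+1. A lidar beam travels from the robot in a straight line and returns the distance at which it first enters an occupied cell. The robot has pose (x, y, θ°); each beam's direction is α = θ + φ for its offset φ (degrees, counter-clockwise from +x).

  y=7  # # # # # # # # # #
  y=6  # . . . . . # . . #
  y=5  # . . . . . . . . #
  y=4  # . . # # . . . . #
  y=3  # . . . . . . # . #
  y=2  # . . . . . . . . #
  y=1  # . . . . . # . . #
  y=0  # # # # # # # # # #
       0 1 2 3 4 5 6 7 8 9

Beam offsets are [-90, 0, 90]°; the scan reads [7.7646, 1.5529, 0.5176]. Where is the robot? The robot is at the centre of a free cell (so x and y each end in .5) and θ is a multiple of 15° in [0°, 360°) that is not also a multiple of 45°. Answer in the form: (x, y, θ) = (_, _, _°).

(x, y, θ) = (8.5, 2.5, 255°)

The pose lattice has 43·16 = 688 candidates. Test each by forward raycasting.
  (2.5, 6.5, 195°): beam 1 = 0.5176 ≠ 7.7646 ✗
  (2.5, 4.5, 75°): beam 1 = 0.5176 ≠ 7.7646 ✗
  (3.5, 6.5, 255°): beam 1 = 1.9319 ≠ 7.7646 ✗
  (5.5, 4.5, 255°): beam 1 = 0.5176 ≠ 7.7646 ✗
  (8.5, 2.5, 330°): beam 1 = 1.7321 ≠ 7.7646 ✗
  …
  (8.5, 2.5, 255°): r_1=7.7646, r_2=1.5529, r_3=0.5176 — all match ✓
Unique over the lattice → pose = (8.5, 2.5, 255°).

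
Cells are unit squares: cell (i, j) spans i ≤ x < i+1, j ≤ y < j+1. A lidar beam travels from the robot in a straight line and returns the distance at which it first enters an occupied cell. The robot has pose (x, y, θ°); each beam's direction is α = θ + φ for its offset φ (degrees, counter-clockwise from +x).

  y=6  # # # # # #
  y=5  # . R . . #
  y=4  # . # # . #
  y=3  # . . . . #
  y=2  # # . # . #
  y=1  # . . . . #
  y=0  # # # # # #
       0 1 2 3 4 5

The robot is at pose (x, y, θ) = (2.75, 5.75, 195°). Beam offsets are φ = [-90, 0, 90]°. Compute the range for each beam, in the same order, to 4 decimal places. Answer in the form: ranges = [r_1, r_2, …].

beam 1: φ=-90°, α=105°
  dir = (cos 105°, sin 105°) = (-0.2588, 0.9659); from cell (2,5)
  next x-line at t=2.8978, next y-line at t=0.2588; Δt_x=3.8637, Δt_y=1.0353
    y: enter (2,6) at t=0.2588 ← occupied
  → r_1 = 0.2588
beam 2: φ=0°, α=195°
  dir = (cos 195°, sin 195°) = (-0.9659, -0.2588); from cell (2,5)
  next x-line at t=0.7765, next y-line at t=2.8978; Δt_x=1.0353, Δt_y=3.8637
    x: enter (1,5) at t=0.7765
    x: enter (0,5) at t=1.8117 ← occupied
  → r_2 = 1.8117
beam 3: φ=90°, α=285°
  dir = (cos 285°, sin 285°) = (0.2588, -0.9659); from cell (2,5)
  next x-line at t=0.9659, next y-line at t=0.7765; Δt_x=3.8637, Δt_y=1.0353
    y: enter (2,4) at t=0.7765 ← occupied
  → r_3 = 0.7765

ranges = [0.2588, 1.8117, 0.7765]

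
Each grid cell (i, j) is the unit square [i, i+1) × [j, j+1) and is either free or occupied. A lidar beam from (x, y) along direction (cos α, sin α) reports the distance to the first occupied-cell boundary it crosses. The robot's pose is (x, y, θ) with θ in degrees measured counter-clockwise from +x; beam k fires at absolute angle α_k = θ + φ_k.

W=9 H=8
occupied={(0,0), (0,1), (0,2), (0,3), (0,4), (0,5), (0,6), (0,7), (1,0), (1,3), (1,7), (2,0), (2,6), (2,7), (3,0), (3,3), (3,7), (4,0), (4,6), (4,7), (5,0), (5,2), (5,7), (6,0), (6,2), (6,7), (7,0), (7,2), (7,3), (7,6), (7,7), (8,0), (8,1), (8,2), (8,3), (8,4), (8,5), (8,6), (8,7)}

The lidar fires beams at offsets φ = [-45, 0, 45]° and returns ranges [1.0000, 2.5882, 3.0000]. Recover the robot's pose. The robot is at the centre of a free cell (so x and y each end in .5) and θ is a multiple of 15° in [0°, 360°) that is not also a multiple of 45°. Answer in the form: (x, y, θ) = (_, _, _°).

(x, y, θ) = (4.5, 2.5, 165°)

The pose lattice has 33·16 = 528 candidates. Test each by forward raycasting.
  (3.5, 2.5, 255°): beam 1 = 2.8868 ≠ 1.0000 ✗
  (1.5, 6.5, 300°): beam 1 = 1.9319 ≠ 1.0000 ✗
  (3.5, 2.5, 30°): beam 1 = 1.5529 ≠ 1.0000 ✗
  …
  (4.5, 2.5, 165°): r_1=1.0000, r_2=2.5882, r_3=3.0000 — all match ✓
No second candidate reproduces the full scan.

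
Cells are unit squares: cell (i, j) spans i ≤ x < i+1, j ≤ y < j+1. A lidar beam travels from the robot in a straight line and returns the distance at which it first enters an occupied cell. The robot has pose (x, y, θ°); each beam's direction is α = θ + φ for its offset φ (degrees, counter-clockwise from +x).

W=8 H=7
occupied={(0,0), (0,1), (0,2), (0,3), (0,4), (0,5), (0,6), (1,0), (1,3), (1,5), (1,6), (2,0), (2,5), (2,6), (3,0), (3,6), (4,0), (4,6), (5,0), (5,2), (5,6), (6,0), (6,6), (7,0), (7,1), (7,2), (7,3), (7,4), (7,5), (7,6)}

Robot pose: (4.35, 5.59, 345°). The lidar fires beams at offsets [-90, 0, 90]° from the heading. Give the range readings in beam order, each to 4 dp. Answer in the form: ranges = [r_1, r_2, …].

ranges = [4.7519, 2.7435, 0.4245]

beam 1: φ=-90°, α=255°
  direction (-0.2588, -0.9659); cell (4,5); t to first gridline: x 1.3523, y 0.6108 (then +3.8637 / +1.0353)
    (4,4) via y @ 0.6108
    (3,4) via x @ 1.3523
    (3,3) via y @ 1.6461
    (3,2) via y @ 2.6814
    (3,1) via y @ 3.7166
    (3,0) via y @ 4.7519  # hit
  → r_1 = 4.7519
beam 2: φ=0°, α=345°
  direction (0.9659, -0.2588); cell (4,5); t to first gridline: x 0.6729, y 2.2796 (then +1.0353 / +3.8637)
    (5,5) via x @ 0.6729
    (6,5) via x @ 1.7082
    (6,4) via y @ 2.2796
    (7,4) via x @ 2.7435  # hit
  → r_2 = 2.7435
beam 3: φ=90°, α=75°
  direction (0.2588, 0.9659); cell (4,5); t to first gridline: x 2.5114, y 0.4245 (then +3.8637 / +1.0353)
    (4,6) via y @ 0.4245  # hit
  → r_3 = 0.4245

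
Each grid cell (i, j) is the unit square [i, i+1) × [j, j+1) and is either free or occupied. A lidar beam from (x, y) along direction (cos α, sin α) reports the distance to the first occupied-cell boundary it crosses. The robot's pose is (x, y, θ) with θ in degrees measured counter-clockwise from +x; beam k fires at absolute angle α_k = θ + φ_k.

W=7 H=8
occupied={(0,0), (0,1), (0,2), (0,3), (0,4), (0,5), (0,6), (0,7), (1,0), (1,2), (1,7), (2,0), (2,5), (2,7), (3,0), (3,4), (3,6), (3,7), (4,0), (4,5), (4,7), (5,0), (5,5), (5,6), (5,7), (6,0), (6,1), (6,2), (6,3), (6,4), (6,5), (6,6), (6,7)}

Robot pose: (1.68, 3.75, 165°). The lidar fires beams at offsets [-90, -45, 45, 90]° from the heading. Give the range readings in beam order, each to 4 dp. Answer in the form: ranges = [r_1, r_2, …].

ranges = [1.2941, 1.3600, 0.7852, 0.7765]

beam 1: φ=-90°, α=75°
  cosα=0.2588 sinα=0.9659 | (1,3) | tMaxX 1.2364 tMaxY 0.2588 | tΔX 3.8637 tΔY 1.0353
    t=0.2588 [y] (1,4)
    t=1.2364 [x] (2,4)
    t=1.2941 [y] (2,5) — stop
  → r_1 = 1.2941
beam 2: φ=-45°, α=120°
  cosα=-0.5000 sinα=0.8660 | (1,3) | tMaxX 1.3600 tMaxY 0.2887 | tΔX 2.0000 tΔY 1.1547
    t=0.2887 [y] (1,4)
    t=1.3600 [x] (0,4) — stop
  → r_2 = 1.3600
beam 3: φ=45°, α=210°
  cosα=-0.8660 sinα=-0.5000 | (1,3) | tMaxX 0.7852 tMaxY 1.5000 | tΔX 1.1547 tΔY 2.0000
    t=0.7852 [x] (0,3) — stop
  → r_3 = 0.7852
beam 4: φ=90°, α=255°
  cosα=-0.2588 sinα=-0.9659 | (1,3) | tMaxX 2.6273 tMaxY 0.7765 | tΔX 3.8637 tΔY 1.0353
    t=0.7765 [y] (1,2) — stop
  → r_4 = 0.7765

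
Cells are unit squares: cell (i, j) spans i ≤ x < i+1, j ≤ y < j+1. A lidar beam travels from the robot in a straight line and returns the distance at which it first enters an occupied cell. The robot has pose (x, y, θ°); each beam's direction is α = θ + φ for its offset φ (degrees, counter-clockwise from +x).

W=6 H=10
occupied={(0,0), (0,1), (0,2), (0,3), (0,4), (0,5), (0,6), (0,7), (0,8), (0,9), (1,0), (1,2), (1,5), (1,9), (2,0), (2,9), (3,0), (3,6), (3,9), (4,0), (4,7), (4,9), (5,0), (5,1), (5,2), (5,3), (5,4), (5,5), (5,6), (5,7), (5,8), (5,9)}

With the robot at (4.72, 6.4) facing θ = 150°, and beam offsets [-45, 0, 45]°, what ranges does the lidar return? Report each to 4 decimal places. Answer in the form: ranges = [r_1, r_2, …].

beam 1: φ=-45°, α=105°
  cosα=-0.2588 sinα=0.9659 | (4,6) | tMaxX 2.7819 tMaxY 0.6212 | tΔX 3.8637 tΔY 1.0353
    t=0.6212 [y] (4,7) — stop
  → r_1 = 0.6212
beam 2: φ=0°, α=150°
  cosα=-0.8660 sinα=0.5000 | (4,6) | tMaxX 0.8314 tMaxY 1.2000 | tΔX 1.1547 tΔY 2.0000
    t=0.8314 [x] (3,6) — stop
  → r_2 = 0.8314
beam 3: φ=45°, α=195°
  cosα=-0.9659 sinα=-0.2588 | (4,6) | tMaxX 0.7454 tMaxY 1.5455 | tΔX 1.0353 tΔY 3.8637
    t=0.7454 [x] (3,6) — stop
  → r_3 = 0.7454

ranges = [0.6212, 0.8314, 0.7454]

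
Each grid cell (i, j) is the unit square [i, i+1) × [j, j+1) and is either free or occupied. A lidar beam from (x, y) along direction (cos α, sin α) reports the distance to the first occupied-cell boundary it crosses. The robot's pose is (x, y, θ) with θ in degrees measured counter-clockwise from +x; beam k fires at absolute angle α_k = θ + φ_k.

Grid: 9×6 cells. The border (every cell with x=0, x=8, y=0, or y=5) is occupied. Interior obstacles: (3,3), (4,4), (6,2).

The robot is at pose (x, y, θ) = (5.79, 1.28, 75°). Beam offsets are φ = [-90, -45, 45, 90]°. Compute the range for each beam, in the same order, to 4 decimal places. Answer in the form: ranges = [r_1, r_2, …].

ranges = [1.0818, 2.5519, 3.1408, 4.9590]

beam 1: φ=-90°, α=345°
  direction (0.9659, -0.2588); cell (5,1); t to first gridline: x 0.2174, y 1.0818 (then +1.0353 / +3.8637)
    (6,1) via x @ 0.2174
    (6,0) via y @ 1.0818  # hit
  → r_1 = 1.0818
beam 2: φ=-45°, α=30°
  direction (0.8660, 0.5000); cell (5,1); t to first gridline: x 0.2425, y 1.4400 (then +1.1547 / +2.0000)
    (6,1) via x @ 0.2425
    (7,1) via x @ 1.3972
    (7,2) via y @ 1.4400
    (8,2) via x @ 2.5519  # hit
  → r_2 = 2.5519
beam 3: φ=45°, α=120°
  direction (-0.5000, 0.8660); cell (5,1); t to first gridline: x 1.5800, y 0.8314 (then +2.0000 / +1.1547)
    (5,2) via y @ 0.8314
    (4,2) via x @ 1.5800
    (4,3) via y @ 1.9861
    (4,4) via y @ 3.1408  # hit
  → r_3 = 3.1408
beam 4: φ=90°, α=165°
  direction (-0.9659, 0.2588); cell (5,1); t to first gridline: x 0.8179, y 2.7819 (then +1.0353 / +3.8637)
    (4,1) via x @ 0.8179
    (3,1) via x @ 1.8531
    (3,2) via y @ 2.7819
    (2,2) via x @ 2.8884
    (1,2) via x @ 3.9237
    (0,2) via x @ 4.9590  # hit
  → r_4 = 4.9590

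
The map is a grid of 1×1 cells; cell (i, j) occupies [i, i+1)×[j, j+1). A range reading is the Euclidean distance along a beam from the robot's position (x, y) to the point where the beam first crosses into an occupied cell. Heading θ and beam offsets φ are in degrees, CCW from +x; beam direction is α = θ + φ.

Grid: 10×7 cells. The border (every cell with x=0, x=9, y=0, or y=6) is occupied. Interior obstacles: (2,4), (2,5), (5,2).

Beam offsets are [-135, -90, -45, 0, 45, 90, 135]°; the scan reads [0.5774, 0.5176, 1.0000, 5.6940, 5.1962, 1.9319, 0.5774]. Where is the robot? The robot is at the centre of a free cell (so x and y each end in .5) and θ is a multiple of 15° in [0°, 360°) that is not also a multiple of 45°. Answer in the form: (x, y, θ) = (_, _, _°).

Candidates: 37 free-cell centres × 16 headings = 592 poses. Raycast each; keep the one whose scan matches to 4 dp.
  (2.5, 1.5, 120°): beam 1 = 1.9319 ≠ 0.5774 ✗
  (4.5, 5.5, 75°): beam 1 = 2.8868 ≠ 0.5774 ✗
  (1.5, 4.5, 345°): beam 2 = 1.9319 ≠ 0.5176 ✗
  (4.5, 3.5, 165°): beam 1 = 5.0000 ≠ 0.5774 ✗
  (1.5, 3.5, 120°): beam 1 = 3.6235 ≠ 0.5774 ✗
  …
  (8.5, 5.5, 195°): r_1=0.5774, r_2=0.5176, r_3=1.0000, r_4=5.6940, r_5=5.1962, r_6=1.9319, r_7=0.5774 — all match ✓
Only this pose fits every beam.

(x, y, θ) = (8.5, 5.5, 195°)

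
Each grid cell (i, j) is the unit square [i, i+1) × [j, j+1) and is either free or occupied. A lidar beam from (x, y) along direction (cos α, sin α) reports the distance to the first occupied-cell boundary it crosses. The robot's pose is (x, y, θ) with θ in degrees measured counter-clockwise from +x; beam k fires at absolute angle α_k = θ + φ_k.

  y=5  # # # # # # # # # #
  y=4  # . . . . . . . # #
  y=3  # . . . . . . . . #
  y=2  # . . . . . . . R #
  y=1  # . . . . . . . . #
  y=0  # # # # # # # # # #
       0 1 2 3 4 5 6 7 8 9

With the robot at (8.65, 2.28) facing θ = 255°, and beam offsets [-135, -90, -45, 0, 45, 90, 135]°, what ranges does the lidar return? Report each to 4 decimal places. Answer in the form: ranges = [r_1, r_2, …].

ranges = [3.1408, 7.9199, 2.5600, 1.3252, 0.7000, 0.3623, 0.4041]

beam 1: φ=-135°, α=120°
  direction (-0.5000, 0.8660); cell (8,2); t to first gridline: x 1.3000, y 0.8314 (then +2.0000 / +1.1547)
    (8,3) via y @ 0.8314
    (7,3) via x @ 1.3000
    (7,4) via y @ 1.9861
    (7,5) via y @ 3.1408  # hit
  → r_1 = 3.1408
beam 2: φ=-90°, α=165°
  direction (-0.9659, 0.2588); cell (8,2); t to first gridline: x 0.6729, y 2.7819 (then +1.0353 / +3.8637)
    (7,2) via x @ 0.6729
    (6,2) via x @ 1.7082
    (5,2) via x @ 2.7435
    (5,3) via y @ 2.7819
    (4,3) via x @ 3.7788
    (3,3) via x @ 4.8140
    (2,3) via x @ 5.8493
    (2,4) via y @ 6.6456
    (1,4) via x @ 6.8846
    (0,4) via x @ 7.9199  # hit
  → r_2 = 7.9199
beam 3: φ=-45°, α=210°
  direction (-0.8660, -0.5000); cell (8,2); t to first gridline: x 0.7506, y 0.5600 (then +1.1547 / +2.0000)
    (8,1) via y @ 0.5600
    (7,1) via x @ 0.7506
    (6,1) via x @ 1.9053
    (6,0) via y @ 2.5600  # hit
  → r_3 = 2.5600
beam 4: φ=0°, α=255°
  direction (-0.2588, -0.9659); cell (8,2); t to first gridline: x 2.5114, y 0.2899 (then +3.8637 / +1.0353)
    (8,1) via y @ 0.2899
    (8,0) via y @ 1.3252  # hit
  → r_4 = 1.3252
beam 5: φ=45°, α=300°
  direction (0.5000, -0.8660); cell (8,2); t to first gridline: x 0.7000, y 0.3233 (then +2.0000 / +1.1547)
    (8,1) via y @ 0.3233
    (9,1) via x @ 0.7000  # hit
  → r_5 = 0.7000
beam 6: φ=90°, α=345°
  direction (0.9659, -0.2588); cell (8,2); t to first gridline: x 0.3623, y 1.0818 (then +1.0353 / +3.8637)
    (9,2) via x @ 0.3623  # hit
  → r_6 = 0.3623
beam 7: φ=135°, α=30°
  direction (0.8660, 0.5000); cell (8,2); t to first gridline: x 0.4041, y 1.4400 (then +1.1547 / +2.0000)
    (9,2) via x @ 0.4041  # hit
  → r_7 = 0.4041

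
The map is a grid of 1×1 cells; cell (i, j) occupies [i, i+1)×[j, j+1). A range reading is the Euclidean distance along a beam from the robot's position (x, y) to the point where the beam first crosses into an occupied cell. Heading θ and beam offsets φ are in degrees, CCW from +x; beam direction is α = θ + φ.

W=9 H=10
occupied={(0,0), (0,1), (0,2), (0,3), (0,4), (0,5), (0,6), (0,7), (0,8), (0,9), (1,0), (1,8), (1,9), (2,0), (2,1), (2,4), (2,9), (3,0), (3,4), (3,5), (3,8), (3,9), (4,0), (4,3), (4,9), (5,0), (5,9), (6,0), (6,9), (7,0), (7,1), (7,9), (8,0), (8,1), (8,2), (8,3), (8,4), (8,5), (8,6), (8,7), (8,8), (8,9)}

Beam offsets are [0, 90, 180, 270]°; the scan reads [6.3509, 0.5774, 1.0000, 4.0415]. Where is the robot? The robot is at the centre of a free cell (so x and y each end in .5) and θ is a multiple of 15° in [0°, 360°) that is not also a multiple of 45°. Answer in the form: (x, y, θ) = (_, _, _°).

Candidates: 48 free-cell centres × 16 headings = 768 poses. Raycast each; keep the one whose scan matches to 4 dp.
  (5.5, 2.5, 30°): beam 1 = 2.8868 ≠ 6.3509 ✗
  (3.5, 1.5, 300°): beam 1 = 0.5774 ≠ 6.3509 ✗
  (4.5, 5.5, 195°): beam 1 = 0.5176 ≠ 6.3509 ✗
  …
  (7.5, 6.5, 240°): r_1=6.3509, r_2=0.5774, r_3=1.0000, r_4=4.0415 — all match ✓
Unique over the lattice → pose = (7.5, 6.5, 240°).

(x, y, θ) = (7.5, 6.5, 240°)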